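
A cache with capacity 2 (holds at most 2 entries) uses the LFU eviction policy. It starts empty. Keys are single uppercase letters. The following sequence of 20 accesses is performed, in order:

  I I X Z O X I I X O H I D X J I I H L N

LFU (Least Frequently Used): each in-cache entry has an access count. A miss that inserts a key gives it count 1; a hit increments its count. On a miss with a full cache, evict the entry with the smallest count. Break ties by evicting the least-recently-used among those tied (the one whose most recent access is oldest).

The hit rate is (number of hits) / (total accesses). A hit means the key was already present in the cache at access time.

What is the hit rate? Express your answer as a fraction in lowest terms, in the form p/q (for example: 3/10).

LFU simulation (capacity=2):
  1. access I: MISS. Cache: [I(c=1)]
  2. access I: HIT, count now 2. Cache: [I(c=2)]
  3. access X: MISS. Cache: [X(c=1) I(c=2)]
  4. access Z: MISS, evict X(c=1). Cache: [Z(c=1) I(c=2)]
  5. access O: MISS, evict Z(c=1). Cache: [O(c=1) I(c=2)]
  6. access X: MISS, evict O(c=1). Cache: [X(c=1) I(c=2)]
  7. access I: HIT, count now 3. Cache: [X(c=1) I(c=3)]
  8. access I: HIT, count now 4. Cache: [X(c=1) I(c=4)]
  9. access X: HIT, count now 2. Cache: [X(c=2) I(c=4)]
  10. access O: MISS, evict X(c=2). Cache: [O(c=1) I(c=4)]
  11. access H: MISS, evict O(c=1). Cache: [H(c=1) I(c=4)]
  12. access I: HIT, count now 5. Cache: [H(c=1) I(c=5)]
  13. access D: MISS, evict H(c=1). Cache: [D(c=1) I(c=5)]
  14. access X: MISS, evict D(c=1). Cache: [X(c=1) I(c=5)]
  15. access J: MISS, evict X(c=1). Cache: [J(c=1) I(c=5)]
  16. access I: HIT, count now 6. Cache: [J(c=1) I(c=6)]
  17. access I: HIT, count now 7. Cache: [J(c=1) I(c=7)]
  18. access H: MISS, evict J(c=1). Cache: [H(c=1) I(c=7)]
  19. access L: MISS, evict H(c=1). Cache: [L(c=1) I(c=7)]
  20. access N: MISS, evict L(c=1). Cache: [N(c=1) I(c=7)]
Total: 7 hits, 13 misses, 11 evictions

Hit rate = 7/20

Answer: 7/20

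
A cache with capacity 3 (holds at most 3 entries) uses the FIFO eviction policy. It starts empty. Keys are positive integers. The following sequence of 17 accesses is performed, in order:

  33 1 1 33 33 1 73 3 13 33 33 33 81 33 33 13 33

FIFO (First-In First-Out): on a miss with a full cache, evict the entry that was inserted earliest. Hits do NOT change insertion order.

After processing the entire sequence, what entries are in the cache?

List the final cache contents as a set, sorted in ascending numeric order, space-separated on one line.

Answer: 13 33 81

Derivation:
FIFO simulation (capacity=3):
  1. access 33: MISS. Cache (old->new): [33]
  2. access 1: MISS. Cache (old->new): [33 1]
  3. access 1: HIT. Cache (old->new): [33 1]
  4. access 33: HIT. Cache (old->new): [33 1]
  5. access 33: HIT. Cache (old->new): [33 1]
  6. access 1: HIT. Cache (old->new): [33 1]
  7. access 73: MISS. Cache (old->new): [33 1 73]
  8. access 3: MISS, evict 33. Cache (old->new): [1 73 3]
  9. access 13: MISS, evict 1. Cache (old->new): [73 3 13]
  10. access 33: MISS, evict 73. Cache (old->new): [3 13 33]
  11. access 33: HIT. Cache (old->new): [3 13 33]
  12. access 33: HIT. Cache (old->new): [3 13 33]
  13. access 81: MISS, evict 3. Cache (old->new): [13 33 81]
  14. access 33: HIT. Cache (old->new): [13 33 81]
  15. access 33: HIT. Cache (old->new): [13 33 81]
  16. access 13: HIT. Cache (old->new): [13 33 81]
  17. access 33: HIT. Cache (old->new): [13 33 81]
Total: 10 hits, 7 misses, 4 evictions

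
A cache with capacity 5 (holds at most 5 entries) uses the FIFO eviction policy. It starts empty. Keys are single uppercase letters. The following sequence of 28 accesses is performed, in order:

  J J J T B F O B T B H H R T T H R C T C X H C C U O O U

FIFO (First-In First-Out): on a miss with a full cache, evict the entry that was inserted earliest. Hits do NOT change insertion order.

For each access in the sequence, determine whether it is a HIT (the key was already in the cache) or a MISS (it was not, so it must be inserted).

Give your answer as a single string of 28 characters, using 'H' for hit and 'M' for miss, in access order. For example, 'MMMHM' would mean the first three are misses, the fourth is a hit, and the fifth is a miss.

FIFO simulation (capacity=5):
  1. access J: MISS. Cache (old->new): [J]
  2. access J: HIT. Cache (old->new): [J]
  3. access J: HIT. Cache (old->new): [J]
  4. access T: MISS. Cache (old->new): [J T]
  5. access B: MISS. Cache (old->new): [J T B]
  6. access F: MISS. Cache (old->new): [J T B F]
  7. access O: MISS. Cache (old->new): [J T B F O]
  8. access B: HIT. Cache (old->new): [J T B F O]
  9. access T: HIT. Cache (old->new): [J T B F O]
  10. access B: HIT. Cache (old->new): [J T B F O]
  11. access H: MISS, evict J. Cache (old->new): [T B F O H]
  12. access H: HIT. Cache (old->new): [T B F O H]
  13. access R: MISS, evict T. Cache (old->new): [B F O H R]
  14. access T: MISS, evict B. Cache (old->new): [F O H R T]
  15. access T: HIT. Cache (old->new): [F O H R T]
  16. access H: HIT. Cache (old->new): [F O H R T]
  17. access R: HIT. Cache (old->new): [F O H R T]
  18. access C: MISS, evict F. Cache (old->new): [O H R T C]
  19. access T: HIT. Cache (old->new): [O H R T C]
  20. access C: HIT. Cache (old->new): [O H R T C]
  21. access X: MISS, evict O. Cache (old->new): [H R T C X]
  22. access H: HIT. Cache (old->new): [H R T C X]
  23. access C: HIT. Cache (old->new): [H R T C X]
  24. access C: HIT. Cache (old->new): [H R T C X]
  25. access U: MISS, evict H. Cache (old->new): [R T C X U]
  26. access O: MISS, evict R. Cache (old->new): [T C X U O]
  27. access O: HIT. Cache (old->new): [T C X U O]
  28. access U: HIT. Cache (old->new): [T C X U O]
Total: 16 hits, 12 misses, 7 evictions

Answer: MHHMMMMHHHMHMMHHHMHHMHHHMMHH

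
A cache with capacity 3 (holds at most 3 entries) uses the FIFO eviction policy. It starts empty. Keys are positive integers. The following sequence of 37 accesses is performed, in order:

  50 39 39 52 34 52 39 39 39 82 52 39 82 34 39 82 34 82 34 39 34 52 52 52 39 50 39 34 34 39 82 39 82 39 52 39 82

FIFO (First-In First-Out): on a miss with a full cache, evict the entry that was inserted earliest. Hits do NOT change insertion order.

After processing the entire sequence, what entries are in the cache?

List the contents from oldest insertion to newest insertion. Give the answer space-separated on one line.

Answer: 39 82 52

Derivation:
FIFO simulation (capacity=3):
  1. access 50: MISS. Cache (old->new): [50]
  2. access 39: MISS. Cache (old->new): [50 39]
  3. access 39: HIT. Cache (old->new): [50 39]
  4. access 52: MISS. Cache (old->new): [50 39 52]
  5. access 34: MISS, evict 50. Cache (old->new): [39 52 34]
  6. access 52: HIT. Cache (old->new): [39 52 34]
  7. access 39: HIT. Cache (old->new): [39 52 34]
  8. access 39: HIT. Cache (old->new): [39 52 34]
  9. access 39: HIT. Cache (old->new): [39 52 34]
  10. access 82: MISS, evict 39. Cache (old->new): [52 34 82]
  11. access 52: HIT. Cache (old->new): [52 34 82]
  12. access 39: MISS, evict 52. Cache (old->new): [34 82 39]
  13. access 82: HIT. Cache (old->new): [34 82 39]
  14. access 34: HIT. Cache (old->new): [34 82 39]
  15. access 39: HIT. Cache (old->new): [34 82 39]
  16. access 82: HIT. Cache (old->new): [34 82 39]
  17. access 34: HIT. Cache (old->new): [34 82 39]
  18. access 82: HIT. Cache (old->new): [34 82 39]
  19. access 34: HIT. Cache (old->new): [34 82 39]
  20. access 39: HIT. Cache (old->new): [34 82 39]
  21. access 34: HIT. Cache (old->new): [34 82 39]
  22. access 52: MISS, evict 34. Cache (old->new): [82 39 52]
  23. access 52: HIT. Cache (old->new): [82 39 52]
  24. access 52: HIT. Cache (old->new): [82 39 52]
  25. access 39: HIT. Cache (old->new): [82 39 52]
  26. access 50: MISS, evict 82. Cache (old->new): [39 52 50]
  27. access 39: HIT. Cache (old->new): [39 52 50]
  28. access 34: MISS, evict 39. Cache (old->new): [52 50 34]
  29. access 34: HIT. Cache (old->new): [52 50 34]
  30. access 39: MISS, evict 52. Cache (old->new): [50 34 39]
  31. access 82: MISS, evict 50. Cache (old->new): [34 39 82]
  32. access 39: HIT. Cache (old->new): [34 39 82]
  33. access 82: HIT. Cache (old->new): [34 39 82]
  34. access 39: HIT. Cache (old->new): [34 39 82]
  35. access 52: MISS, evict 34. Cache (old->new): [39 82 52]
  36. access 39: HIT. Cache (old->new): [39 82 52]
  37. access 82: HIT. Cache (old->new): [39 82 52]
Total: 25 hits, 12 misses, 9 evictions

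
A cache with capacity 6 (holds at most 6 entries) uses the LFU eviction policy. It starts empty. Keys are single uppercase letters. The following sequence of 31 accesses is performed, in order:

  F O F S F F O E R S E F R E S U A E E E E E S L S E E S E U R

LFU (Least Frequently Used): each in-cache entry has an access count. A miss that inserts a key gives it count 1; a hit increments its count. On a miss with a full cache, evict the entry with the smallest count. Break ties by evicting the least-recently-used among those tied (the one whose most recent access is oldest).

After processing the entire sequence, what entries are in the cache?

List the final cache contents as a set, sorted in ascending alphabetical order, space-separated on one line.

Answer: E F O R S U

Derivation:
LFU simulation (capacity=6):
  1. access F: MISS. Cache: [F(c=1)]
  2. access O: MISS. Cache: [F(c=1) O(c=1)]
  3. access F: HIT, count now 2. Cache: [O(c=1) F(c=2)]
  4. access S: MISS. Cache: [O(c=1) S(c=1) F(c=2)]
  5. access F: HIT, count now 3. Cache: [O(c=1) S(c=1) F(c=3)]
  6. access F: HIT, count now 4. Cache: [O(c=1) S(c=1) F(c=4)]
  7. access O: HIT, count now 2. Cache: [S(c=1) O(c=2) F(c=4)]
  8. access E: MISS. Cache: [S(c=1) E(c=1) O(c=2) F(c=4)]
  9. access R: MISS. Cache: [S(c=1) E(c=1) R(c=1) O(c=2) F(c=4)]
  10. access S: HIT, count now 2. Cache: [E(c=1) R(c=1) O(c=2) S(c=2) F(c=4)]
  11. access E: HIT, count now 2. Cache: [R(c=1) O(c=2) S(c=2) E(c=2) F(c=4)]
  12. access F: HIT, count now 5. Cache: [R(c=1) O(c=2) S(c=2) E(c=2) F(c=5)]
  13. access R: HIT, count now 2. Cache: [O(c=2) S(c=2) E(c=2) R(c=2) F(c=5)]
  14. access E: HIT, count now 3. Cache: [O(c=2) S(c=2) R(c=2) E(c=3) F(c=5)]
  15. access S: HIT, count now 3. Cache: [O(c=2) R(c=2) E(c=3) S(c=3) F(c=5)]
  16. access U: MISS. Cache: [U(c=1) O(c=2) R(c=2) E(c=3) S(c=3) F(c=5)]
  17. access A: MISS, evict U(c=1). Cache: [A(c=1) O(c=2) R(c=2) E(c=3) S(c=3) F(c=5)]
  18. access E: HIT, count now 4. Cache: [A(c=1) O(c=2) R(c=2) S(c=3) E(c=4) F(c=5)]
  19. access E: HIT, count now 5. Cache: [A(c=1) O(c=2) R(c=2) S(c=3) F(c=5) E(c=5)]
  20. access E: HIT, count now 6. Cache: [A(c=1) O(c=2) R(c=2) S(c=3) F(c=5) E(c=6)]
  21. access E: HIT, count now 7. Cache: [A(c=1) O(c=2) R(c=2) S(c=3) F(c=5) E(c=7)]
  22. access E: HIT, count now 8. Cache: [A(c=1) O(c=2) R(c=2) S(c=3) F(c=5) E(c=8)]
  23. access S: HIT, count now 4. Cache: [A(c=1) O(c=2) R(c=2) S(c=4) F(c=5) E(c=8)]
  24. access L: MISS, evict A(c=1). Cache: [L(c=1) O(c=2) R(c=2) S(c=4) F(c=5) E(c=8)]
  25. access S: HIT, count now 5. Cache: [L(c=1) O(c=2) R(c=2) F(c=5) S(c=5) E(c=8)]
  26. access E: HIT, count now 9. Cache: [L(c=1) O(c=2) R(c=2) F(c=5) S(c=5) E(c=9)]
  27. access E: HIT, count now 10. Cache: [L(c=1) O(c=2) R(c=2) F(c=5) S(c=5) E(c=10)]
  28. access S: HIT, count now 6. Cache: [L(c=1) O(c=2) R(c=2) F(c=5) S(c=6) E(c=10)]
  29. access E: HIT, count now 11. Cache: [L(c=1) O(c=2) R(c=2) F(c=5) S(c=6) E(c=11)]
  30. access U: MISS, evict L(c=1). Cache: [U(c=1) O(c=2) R(c=2) F(c=5) S(c=6) E(c=11)]
  31. access R: HIT, count now 3. Cache: [U(c=1) O(c=2) R(c=3) F(c=5) S(c=6) E(c=11)]
Total: 22 hits, 9 misses, 3 evictions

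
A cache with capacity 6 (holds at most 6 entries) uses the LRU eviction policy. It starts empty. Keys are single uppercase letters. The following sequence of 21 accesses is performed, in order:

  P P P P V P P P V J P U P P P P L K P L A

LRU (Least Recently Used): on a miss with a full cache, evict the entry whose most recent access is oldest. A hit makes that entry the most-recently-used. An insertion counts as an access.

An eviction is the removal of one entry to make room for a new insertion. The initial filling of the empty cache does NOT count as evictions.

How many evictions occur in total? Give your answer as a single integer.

LRU simulation (capacity=6):
  1. access P: MISS. Cache (LRU->MRU): [P]
  2. access P: HIT. Cache (LRU->MRU): [P]
  3. access P: HIT. Cache (LRU->MRU): [P]
  4. access P: HIT. Cache (LRU->MRU): [P]
  5. access V: MISS. Cache (LRU->MRU): [P V]
  6. access P: HIT. Cache (LRU->MRU): [V P]
  7. access P: HIT. Cache (LRU->MRU): [V P]
  8. access P: HIT. Cache (LRU->MRU): [V P]
  9. access V: HIT. Cache (LRU->MRU): [P V]
  10. access J: MISS. Cache (LRU->MRU): [P V J]
  11. access P: HIT. Cache (LRU->MRU): [V J P]
  12. access U: MISS. Cache (LRU->MRU): [V J P U]
  13. access P: HIT. Cache (LRU->MRU): [V J U P]
  14. access P: HIT. Cache (LRU->MRU): [V J U P]
  15. access P: HIT. Cache (LRU->MRU): [V J U P]
  16. access P: HIT. Cache (LRU->MRU): [V J U P]
  17. access L: MISS. Cache (LRU->MRU): [V J U P L]
  18. access K: MISS. Cache (LRU->MRU): [V J U P L K]
  19. access P: HIT. Cache (LRU->MRU): [V J U L K P]
  20. access L: HIT. Cache (LRU->MRU): [V J U K P L]
  21. access A: MISS, evict V. Cache (LRU->MRU): [J U K P L A]
Total: 14 hits, 7 misses, 1 evictions

Answer: 1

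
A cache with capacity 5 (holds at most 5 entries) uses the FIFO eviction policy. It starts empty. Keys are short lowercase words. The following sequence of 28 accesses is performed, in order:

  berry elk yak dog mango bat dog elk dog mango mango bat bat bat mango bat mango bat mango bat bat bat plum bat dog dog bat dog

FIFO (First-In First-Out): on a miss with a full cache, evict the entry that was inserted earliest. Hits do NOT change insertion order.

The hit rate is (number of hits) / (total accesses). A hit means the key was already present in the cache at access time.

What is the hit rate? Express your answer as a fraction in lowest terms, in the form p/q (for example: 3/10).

FIFO simulation (capacity=5):
  1. access berry: MISS. Cache (old->new): [berry]
  2. access elk: MISS. Cache (old->new): [berry elk]
  3. access yak: MISS. Cache (old->new): [berry elk yak]
  4. access dog: MISS. Cache (old->new): [berry elk yak dog]
  5. access mango: MISS. Cache (old->new): [berry elk yak dog mango]
  6. access bat: MISS, evict berry. Cache (old->new): [elk yak dog mango bat]
  7. access dog: HIT. Cache (old->new): [elk yak dog mango bat]
  8. access elk: HIT. Cache (old->new): [elk yak dog mango bat]
  9. access dog: HIT. Cache (old->new): [elk yak dog mango bat]
  10. access mango: HIT. Cache (old->new): [elk yak dog mango bat]
  11. access mango: HIT. Cache (old->new): [elk yak dog mango bat]
  12. access bat: HIT. Cache (old->new): [elk yak dog mango bat]
  13. access bat: HIT. Cache (old->new): [elk yak dog mango bat]
  14. access bat: HIT. Cache (old->new): [elk yak dog mango bat]
  15. access mango: HIT. Cache (old->new): [elk yak dog mango bat]
  16. access bat: HIT. Cache (old->new): [elk yak dog mango bat]
  17. access mango: HIT. Cache (old->new): [elk yak dog mango bat]
  18. access bat: HIT. Cache (old->new): [elk yak dog mango bat]
  19. access mango: HIT. Cache (old->new): [elk yak dog mango bat]
  20. access bat: HIT. Cache (old->new): [elk yak dog mango bat]
  21. access bat: HIT. Cache (old->new): [elk yak dog mango bat]
  22. access bat: HIT. Cache (old->new): [elk yak dog mango bat]
  23. access plum: MISS, evict elk. Cache (old->new): [yak dog mango bat plum]
  24. access bat: HIT. Cache (old->new): [yak dog mango bat plum]
  25. access dog: HIT. Cache (old->new): [yak dog mango bat plum]
  26. access dog: HIT. Cache (old->new): [yak dog mango bat plum]
  27. access bat: HIT. Cache (old->new): [yak dog mango bat plum]
  28. access dog: HIT. Cache (old->new): [yak dog mango bat plum]
Total: 21 hits, 7 misses, 2 evictions

Hit rate = 21/28 = 3/4

Answer: 3/4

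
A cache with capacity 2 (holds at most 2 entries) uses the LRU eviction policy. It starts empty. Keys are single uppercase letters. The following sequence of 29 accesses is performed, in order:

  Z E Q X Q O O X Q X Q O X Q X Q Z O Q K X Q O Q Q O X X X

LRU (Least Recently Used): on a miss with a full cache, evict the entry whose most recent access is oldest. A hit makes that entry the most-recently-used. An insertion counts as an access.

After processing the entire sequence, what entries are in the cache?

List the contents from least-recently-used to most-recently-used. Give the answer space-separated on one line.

Answer: O X

Derivation:
LRU simulation (capacity=2):
  1. access Z: MISS. Cache (LRU->MRU): [Z]
  2. access E: MISS. Cache (LRU->MRU): [Z E]
  3. access Q: MISS, evict Z. Cache (LRU->MRU): [E Q]
  4. access X: MISS, evict E. Cache (LRU->MRU): [Q X]
  5. access Q: HIT. Cache (LRU->MRU): [X Q]
  6. access O: MISS, evict X. Cache (LRU->MRU): [Q O]
  7. access O: HIT. Cache (LRU->MRU): [Q O]
  8. access X: MISS, evict Q. Cache (LRU->MRU): [O X]
  9. access Q: MISS, evict O. Cache (LRU->MRU): [X Q]
  10. access X: HIT. Cache (LRU->MRU): [Q X]
  11. access Q: HIT. Cache (LRU->MRU): [X Q]
  12. access O: MISS, evict X. Cache (LRU->MRU): [Q O]
  13. access X: MISS, evict Q. Cache (LRU->MRU): [O X]
  14. access Q: MISS, evict O. Cache (LRU->MRU): [X Q]
  15. access X: HIT. Cache (LRU->MRU): [Q X]
  16. access Q: HIT. Cache (LRU->MRU): [X Q]
  17. access Z: MISS, evict X. Cache (LRU->MRU): [Q Z]
  18. access O: MISS, evict Q. Cache (LRU->MRU): [Z O]
  19. access Q: MISS, evict Z. Cache (LRU->MRU): [O Q]
  20. access K: MISS, evict O. Cache (LRU->MRU): [Q K]
  21. access X: MISS, evict Q. Cache (LRU->MRU): [K X]
  22. access Q: MISS, evict K. Cache (LRU->MRU): [X Q]
  23. access O: MISS, evict X. Cache (LRU->MRU): [Q O]
  24. access Q: HIT. Cache (LRU->MRU): [O Q]
  25. access Q: HIT. Cache (LRU->MRU): [O Q]
  26. access O: HIT. Cache (LRU->MRU): [Q O]
  27. access X: MISS, evict Q. Cache (LRU->MRU): [O X]
  28. access X: HIT. Cache (LRU->MRU): [O X]
  29. access X: HIT. Cache (LRU->MRU): [O X]
Total: 11 hits, 18 misses, 16 evictions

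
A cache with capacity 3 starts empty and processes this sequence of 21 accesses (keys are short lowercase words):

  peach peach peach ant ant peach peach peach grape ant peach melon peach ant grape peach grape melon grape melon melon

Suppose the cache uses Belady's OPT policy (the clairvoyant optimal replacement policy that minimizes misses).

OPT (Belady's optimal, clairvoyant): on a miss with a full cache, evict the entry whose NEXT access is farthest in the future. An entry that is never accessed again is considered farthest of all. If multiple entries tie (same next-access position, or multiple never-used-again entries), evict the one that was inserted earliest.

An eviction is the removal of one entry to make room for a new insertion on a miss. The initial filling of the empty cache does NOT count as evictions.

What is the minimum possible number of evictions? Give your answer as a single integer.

Answer: 2

Derivation:
OPT (Belady) simulation (capacity=3):
  1. access peach: MISS. Cache: [peach]
  2. access peach: HIT. Next use of peach: step 3. Cache: [peach]
  3. access peach: HIT. Next use of peach: step 6. Cache: [peach]
  4. access ant: MISS. Cache: [peach ant]
  5. access ant: HIT. Next use of ant: step 10. Cache: [peach ant]
  6. access peach: HIT. Next use of peach: step 7. Cache: [peach ant]
  7. access peach: HIT. Next use of peach: step 8. Cache: [peach ant]
  8. access peach: HIT. Next use of peach: step 11. Cache: [peach ant]
  9. access grape: MISS. Cache: [peach ant grape]
  10. access ant: HIT. Next use of ant: step 14. Cache: [peach ant grape]
  11. access peach: HIT. Next use of peach: step 13. Cache: [peach ant grape]
  12. access melon: MISS, evict grape (next use: step 15). Cache: [peach ant melon]
  13. access peach: HIT. Next use of peach: step 16. Cache: [peach ant melon]
  14. access ant: HIT. Next use of ant: never. Cache: [peach ant melon]
  15. access grape: MISS, evict ant (next use: never). Cache: [peach melon grape]
  16. access peach: HIT. Next use of peach: never. Cache: [peach melon grape]
  17. access grape: HIT. Next use of grape: step 19. Cache: [peach melon grape]
  18. access melon: HIT. Next use of melon: step 20. Cache: [peach melon grape]
  19. access grape: HIT. Next use of grape: never. Cache: [peach melon grape]
  20. access melon: HIT. Next use of melon: step 21. Cache: [peach melon grape]
  21. access melon: HIT. Next use of melon: never. Cache: [peach melon grape]
Total: 16 hits, 5 misses, 2 evictions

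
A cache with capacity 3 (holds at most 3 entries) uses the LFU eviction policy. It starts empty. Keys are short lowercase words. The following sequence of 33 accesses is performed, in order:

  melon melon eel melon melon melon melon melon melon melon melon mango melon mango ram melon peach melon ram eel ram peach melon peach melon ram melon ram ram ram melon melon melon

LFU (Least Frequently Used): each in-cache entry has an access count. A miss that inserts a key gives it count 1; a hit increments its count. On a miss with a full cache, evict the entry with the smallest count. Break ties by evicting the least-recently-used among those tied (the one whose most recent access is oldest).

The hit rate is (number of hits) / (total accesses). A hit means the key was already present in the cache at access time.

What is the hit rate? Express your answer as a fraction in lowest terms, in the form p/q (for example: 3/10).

Answer: 23/33

Derivation:
LFU simulation (capacity=3):
  1. access melon: MISS. Cache: [melon(c=1)]
  2. access melon: HIT, count now 2. Cache: [melon(c=2)]
  3. access eel: MISS. Cache: [eel(c=1) melon(c=2)]
  4. access melon: HIT, count now 3. Cache: [eel(c=1) melon(c=3)]
  5. access melon: HIT, count now 4. Cache: [eel(c=1) melon(c=4)]
  6. access melon: HIT, count now 5. Cache: [eel(c=1) melon(c=5)]
  7. access melon: HIT, count now 6. Cache: [eel(c=1) melon(c=6)]
  8. access melon: HIT, count now 7. Cache: [eel(c=1) melon(c=7)]
  9. access melon: HIT, count now 8. Cache: [eel(c=1) melon(c=8)]
  10. access melon: HIT, count now 9. Cache: [eel(c=1) melon(c=9)]
  11. access melon: HIT, count now 10. Cache: [eel(c=1) melon(c=10)]
  12. access mango: MISS. Cache: [eel(c=1) mango(c=1) melon(c=10)]
  13. access melon: HIT, count now 11. Cache: [eel(c=1) mango(c=1) melon(c=11)]
  14. access mango: HIT, count now 2. Cache: [eel(c=1) mango(c=2) melon(c=11)]
  15. access ram: MISS, evict eel(c=1). Cache: [ram(c=1) mango(c=2) melon(c=11)]
  16. access melon: HIT, count now 12. Cache: [ram(c=1) mango(c=2) melon(c=12)]
  17. access peach: MISS, evict ram(c=1). Cache: [peach(c=1) mango(c=2) melon(c=12)]
  18. access melon: HIT, count now 13. Cache: [peach(c=1) mango(c=2) melon(c=13)]
  19. access ram: MISS, evict peach(c=1). Cache: [ram(c=1) mango(c=2) melon(c=13)]
  20. access eel: MISS, evict ram(c=1). Cache: [eel(c=1) mango(c=2) melon(c=13)]
  21. access ram: MISS, evict eel(c=1). Cache: [ram(c=1) mango(c=2) melon(c=13)]
  22. access peach: MISS, evict ram(c=1). Cache: [peach(c=1) mango(c=2) melon(c=13)]
  23. access melon: HIT, count now 14. Cache: [peach(c=1) mango(c=2) melon(c=14)]
  24. access peach: HIT, count now 2. Cache: [mango(c=2) peach(c=2) melon(c=14)]
  25. access melon: HIT, count now 15. Cache: [mango(c=2) peach(c=2) melon(c=15)]
  26. access ram: MISS, evict mango(c=2). Cache: [ram(c=1) peach(c=2) melon(c=15)]
  27. access melon: HIT, count now 16. Cache: [ram(c=1) peach(c=2) melon(c=16)]
  28. access ram: HIT, count now 2. Cache: [peach(c=2) ram(c=2) melon(c=16)]
  29. access ram: HIT, count now 3. Cache: [peach(c=2) ram(c=3) melon(c=16)]
  30. access ram: HIT, count now 4. Cache: [peach(c=2) ram(c=4) melon(c=16)]
  31. access melon: HIT, count now 17. Cache: [peach(c=2) ram(c=4) melon(c=17)]
  32. access melon: HIT, count now 18. Cache: [peach(c=2) ram(c=4) melon(c=18)]
  33. access melon: HIT, count now 19. Cache: [peach(c=2) ram(c=4) melon(c=19)]
Total: 23 hits, 10 misses, 7 evictions

Hit rate = 23/33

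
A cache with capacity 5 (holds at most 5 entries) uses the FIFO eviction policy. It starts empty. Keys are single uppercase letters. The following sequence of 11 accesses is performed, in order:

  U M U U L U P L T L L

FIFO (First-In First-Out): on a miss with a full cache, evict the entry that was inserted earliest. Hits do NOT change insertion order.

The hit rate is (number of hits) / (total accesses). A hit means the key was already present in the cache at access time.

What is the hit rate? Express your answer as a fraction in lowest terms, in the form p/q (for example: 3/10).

FIFO simulation (capacity=5):
  1. access U: MISS. Cache (old->new): [U]
  2. access M: MISS. Cache (old->new): [U M]
  3. access U: HIT. Cache (old->new): [U M]
  4. access U: HIT. Cache (old->new): [U M]
  5. access L: MISS. Cache (old->new): [U M L]
  6. access U: HIT. Cache (old->new): [U M L]
  7. access P: MISS. Cache (old->new): [U M L P]
  8. access L: HIT. Cache (old->new): [U M L P]
  9. access T: MISS. Cache (old->new): [U M L P T]
  10. access L: HIT. Cache (old->new): [U M L P T]
  11. access L: HIT. Cache (old->new): [U M L P T]
Total: 6 hits, 5 misses, 0 evictions

Hit rate = 6/11

Answer: 6/11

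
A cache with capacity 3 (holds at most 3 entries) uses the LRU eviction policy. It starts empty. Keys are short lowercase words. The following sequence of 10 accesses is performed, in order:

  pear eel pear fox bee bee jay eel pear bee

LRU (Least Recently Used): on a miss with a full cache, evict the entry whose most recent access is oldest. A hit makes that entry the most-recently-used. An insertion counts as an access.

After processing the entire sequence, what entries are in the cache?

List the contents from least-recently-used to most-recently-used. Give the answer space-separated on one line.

LRU simulation (capacity=3):
  1. access pear: MISS. Cache (LRU->MRU): [pear]
  2. access eel: MISS. Cache (LRU->MRU): [pear eel]
  3. access pear: HIT. Cache (LRU->MRU): [eel pear]
  4. access fox: MISS. Cache (LRU->MRU): [eel pear fox]
  5. access bee: MISS, evict eel. Cache (LRU->MRU): [pear fox bee]
  6. access bee: HIT. Cache (LRU->MRU): [pear fox bee]
  7. access jay: MISS, evict pear. Cache (LRU->MRU): [fox bee jay]
  8. access eel: MISS, evict fox. Cache (LRU->MRU): [bee jay eel]
  9. access pear: MISS, evict bee. Cache (LRU->MRU): [jay eel pear]
  10. access bee: MISS, evict jay. Cache (LRU->MRU): [eel pear bee]
Total: 2 hits, 8 misses, 5 evictions

Answer: eel pear bee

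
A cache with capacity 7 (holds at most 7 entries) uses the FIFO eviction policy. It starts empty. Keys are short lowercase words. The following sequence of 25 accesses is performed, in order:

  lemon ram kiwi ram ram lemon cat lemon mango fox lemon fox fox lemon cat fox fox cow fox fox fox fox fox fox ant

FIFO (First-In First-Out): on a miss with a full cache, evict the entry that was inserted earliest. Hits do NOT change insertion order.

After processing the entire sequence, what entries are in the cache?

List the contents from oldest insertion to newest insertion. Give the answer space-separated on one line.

FIFO simulation (capacity=7):
  1. access lemon: MISS. Cache (old->new): [lemon]
  2. access ram: MISS. Cache (old->new): [lemon ram]
  3. access kiwi: MISS. Cache (old->new): [lemon ram kiwi]
  4. access ram: HIT. Cache (old->new): [lemon ram kiwi]
  5. access ram: HIT. Cache (old->new): [lemon ram kiwi]
  6. access lemon: HIT. Cache (old->new): [lemon ram kiwi]
  7. access cat: MISS. Cache (old->new): [lemon ram kiwi cat]
  8. access lemon: HIT. Cache (old->new): [lemon ram kiwi cat]
  9. access mango: MISS. Cache (old->new): [lemon ram kiwi cat mango]
  10. access fox: MISS. Cache (old->new): [lemon ram kiwi cat mango fox]
  11. access lemon: HIT. Cache (old->new): [lemon ram kiwi cat mango fox]
  12. access fox: HIT. Cache (old->new): [lemon ram kiwi cat mango fox]
  13. access fox: HIT. Cache (old->new): [lemon ram kiwi cat mango fox]
  14. access lemon: HIT. Cache (old->new): [lemon ram kiwi cat mango fox]
  15. access cat: HIT. Cache (old->new): [lemon ram kiwi cat mango fox]
  16. access fox: HIT. Cache (old->new): [lemon ram kiwi cat mango fox]
  17. access fox: HIT. Cache (old->new): [lemon ram kiwi cat mango fox]
  18. access cow: MISS. Cache (old->new): [lemon ram kiwi cat mango fox cow]
  19. access fox: HIT. Cache (old->new): [lemon ram kiwi cat mango fox cow]
  20. access fox: HIT. Cache (old->new): [lemon ram kiwi cat mango fox cow]
  21. access fox: HIT. Cache (old->new): [lemon ram kiwi cat mango fox cow]
  22. access fox: HIT. Cache (old->new): [lemon ram kiwi cat mango fox cow]
  23. access fox: HIT. Cache (old->new): [lemon ram kiwi cat mango fox cow]
  24. access fox: HIT. Cache (old->new): [lemon ram kiwi cat mango fox cow]
  25. access ant: MISS, evict lemon. Cache (old->new): [ram kiwi cat mango fox cow ant]
Total: 17 hits, 8 misses, 1 evictions

Answer: ram kiwi cat mango fox cow ant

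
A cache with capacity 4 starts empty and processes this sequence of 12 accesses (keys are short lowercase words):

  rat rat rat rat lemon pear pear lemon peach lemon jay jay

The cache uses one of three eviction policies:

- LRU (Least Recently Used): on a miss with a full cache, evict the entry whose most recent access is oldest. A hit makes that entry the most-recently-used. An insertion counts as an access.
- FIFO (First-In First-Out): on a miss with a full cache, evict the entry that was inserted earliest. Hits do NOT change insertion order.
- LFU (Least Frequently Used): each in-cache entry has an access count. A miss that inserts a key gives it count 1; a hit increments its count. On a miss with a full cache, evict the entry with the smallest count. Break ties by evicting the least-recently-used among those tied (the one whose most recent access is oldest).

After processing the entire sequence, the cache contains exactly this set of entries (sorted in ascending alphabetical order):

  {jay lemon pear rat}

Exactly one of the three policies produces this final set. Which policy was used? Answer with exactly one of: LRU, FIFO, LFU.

Simulating under each policy and comparing final sets:
  LRU: final set = {jay lemon peach pear} -> differs
  FIFO: final set = {jay lemon peach pear} -> differs
  LFU: final set = {jay lemon pear rat} -> MATCHES target
Only LFU produces the target set.

Answer: LFU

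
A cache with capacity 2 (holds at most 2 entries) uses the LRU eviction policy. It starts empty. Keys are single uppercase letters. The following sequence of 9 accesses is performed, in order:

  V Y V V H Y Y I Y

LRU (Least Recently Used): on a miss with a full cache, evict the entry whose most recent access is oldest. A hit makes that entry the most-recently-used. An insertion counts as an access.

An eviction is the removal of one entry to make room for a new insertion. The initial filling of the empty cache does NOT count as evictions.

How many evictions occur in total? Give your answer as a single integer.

LRU simulation (capacity=2):
  1. access V: MISS. Cache (LRU->MRU): [V]
  2. access Y: MISS. Cache (LRU->MRU): [V Y]
  3. access V: HIT. Cache (LRU->MRU): [Y V]
  4. access V: HIT. Cache (LRU->MRU): [Y V]
  5. access H: MISS, evict Y. Cache (LRU->MRU): [V H]
  6. access Y: MISS, evict V. Cache (LRU->MRU): [H Y]
  7. access Y: HIT. Cache (LRU->MRU): [H Y]
  8. access I: MISS, evict H. Cache (LRU->MRU): [Y I]
  9. access Y: HIT. Cache (LRU->MRU): [I Y]
Total: 4 hits, 5 misses, 3 evictions

Answer: 3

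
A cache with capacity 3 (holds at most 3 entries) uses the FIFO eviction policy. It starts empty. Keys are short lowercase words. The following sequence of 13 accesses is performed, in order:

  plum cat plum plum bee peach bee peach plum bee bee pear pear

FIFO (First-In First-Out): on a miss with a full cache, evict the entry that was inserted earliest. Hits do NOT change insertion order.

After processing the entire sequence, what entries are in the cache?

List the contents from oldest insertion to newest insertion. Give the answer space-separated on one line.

FIFO simulation (capacity=3):
  1. access plum: MISS. Cache (old->new): [plum]
  2. access cat: MISS. Cache (old->new): [plum cat]
  3. access plum: HIT. Cache (old->new): [plum cat]
  4. access plum: HIT. Cache (old->new): [plum cat]
  5. access bee: MISS. Cache (old->new): [plum cat bee]
  6. access peach: MISS, evict plum. Cache (old->new): [cat bee peach]
  7. access bee: HIT. Cache (old->new): [cat bee peach]
  8. access peach: HIT. Cache (old->new): [cat bee peach]
  9. access plum: MISS, evict cat. Cache (old->new): [bee peach plum]
  10. access bee: HIT. Cache (old->new): [bee peach plum]
  11. access bee: HIT. Cache (old->new): [bee peach plum]
  12. access pear: MISS, evict bee. Cache (old->new): [peach plum pear]
  13. access pear: HIT. Cache (old->new): [peach plum pear]
Total: 7 hits, 6 misses, 3 evictions

Answer: peach plum pear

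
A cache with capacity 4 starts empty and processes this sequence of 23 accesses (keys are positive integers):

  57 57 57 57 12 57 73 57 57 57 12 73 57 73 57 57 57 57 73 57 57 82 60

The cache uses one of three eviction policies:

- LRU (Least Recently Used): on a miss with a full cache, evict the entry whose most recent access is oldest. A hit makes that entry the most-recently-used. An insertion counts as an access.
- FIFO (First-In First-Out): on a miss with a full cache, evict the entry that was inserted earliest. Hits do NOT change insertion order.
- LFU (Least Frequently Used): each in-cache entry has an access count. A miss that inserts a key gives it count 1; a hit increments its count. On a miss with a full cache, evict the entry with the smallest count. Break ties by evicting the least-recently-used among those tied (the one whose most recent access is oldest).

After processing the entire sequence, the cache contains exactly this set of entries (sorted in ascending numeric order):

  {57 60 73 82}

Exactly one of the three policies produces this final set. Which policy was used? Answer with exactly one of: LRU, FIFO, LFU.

Simulating under each policy and comparing final sets:
  LRU: final set = {57 60 73 82} -> MATCHES target
  FIFO: final set = {12 60 73 82} -> differs
  LFU: final set = {12 57 60 73} -> differs
Only LRU produces the target set.

Answer: LRU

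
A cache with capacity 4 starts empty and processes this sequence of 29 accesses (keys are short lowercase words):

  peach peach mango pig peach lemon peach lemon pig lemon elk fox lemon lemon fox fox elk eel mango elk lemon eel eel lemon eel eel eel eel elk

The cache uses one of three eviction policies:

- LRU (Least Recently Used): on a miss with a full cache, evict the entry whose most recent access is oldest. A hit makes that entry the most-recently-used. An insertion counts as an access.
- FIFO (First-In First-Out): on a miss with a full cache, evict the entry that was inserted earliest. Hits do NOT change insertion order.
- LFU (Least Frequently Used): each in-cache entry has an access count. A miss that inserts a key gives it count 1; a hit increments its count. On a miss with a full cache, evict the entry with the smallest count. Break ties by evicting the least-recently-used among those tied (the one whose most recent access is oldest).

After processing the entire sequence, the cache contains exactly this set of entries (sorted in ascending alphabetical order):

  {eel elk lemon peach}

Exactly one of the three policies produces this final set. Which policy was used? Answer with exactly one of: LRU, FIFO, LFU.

Answer: LFU

Derivation:
Simulating under each policy and comparing final sets:
  LRU: final set = {eel elk lemon mango} -> differs
  FIFO: final set = {eel elk lemon mango} -> differs
  LFU: final set = {eel elk lemon peach} -> MATCHES target
Only LFU produces the target set.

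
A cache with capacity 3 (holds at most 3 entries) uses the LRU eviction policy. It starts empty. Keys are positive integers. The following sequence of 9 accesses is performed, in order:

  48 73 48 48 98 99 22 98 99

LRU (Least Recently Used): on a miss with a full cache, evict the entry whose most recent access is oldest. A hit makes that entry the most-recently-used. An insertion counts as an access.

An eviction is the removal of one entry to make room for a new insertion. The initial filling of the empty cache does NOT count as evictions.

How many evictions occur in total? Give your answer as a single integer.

LRU simulation (capacity=3):
  1. access 48: MISS. Cache (LRU->MRU): [48]
  2. access 73: MISS. Cache (LRU->MRU): [48 73]
  3. access 48: HIT. Cache (LRU->MRU): [73 48]
  4. access 48: HIT. Cache (LRU->MRU): [73 48]
  5. access 98: MISS. Cache (LRU->MRU): [73 48 98]
  6. access 99: MISS, evict 73. Cache (LRU->MRU): [48 98 99]
  7. access 22: MISS, evict 48. Cache (LRU->MRU): [98 99 22]
  8. access 98: HIT. Cache (LRU->MRU): [99 22 98]
  9. access 99: HIT. Cache (LRU->MRU): [22 98 99]
Total: 4 hits, 5 misses, 2 evictions

Answer: 2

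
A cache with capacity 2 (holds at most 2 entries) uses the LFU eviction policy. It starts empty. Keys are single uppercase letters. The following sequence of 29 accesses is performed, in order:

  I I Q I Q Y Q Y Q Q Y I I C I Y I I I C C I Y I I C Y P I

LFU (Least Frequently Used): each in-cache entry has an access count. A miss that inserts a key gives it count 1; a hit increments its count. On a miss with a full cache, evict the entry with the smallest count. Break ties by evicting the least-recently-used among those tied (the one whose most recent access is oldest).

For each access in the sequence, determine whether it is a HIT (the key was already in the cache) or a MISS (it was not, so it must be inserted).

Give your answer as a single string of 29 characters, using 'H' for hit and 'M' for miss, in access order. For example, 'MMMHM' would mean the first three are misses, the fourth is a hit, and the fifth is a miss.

Answer: MHMHHMMMMHMHHMHMHHHMHHMHHMMMH

Derivation:
LFU simulation (capacity=2):
  1. access I: MISS. Cache: [I(c=1)]
  2. access I: HIT, count now 2. Cache: [I(c=2)]
  3. access Q: MISS. Cache: [Q(c=1) I(c=2)]
  4. access I: HIT, count now 3. Cache: [Q(c=1) I(c=3)]
  5. access Q: HIT, count now 2. Cache: [Q(c=2) I(c=3)]
  6. access Y: MISS, evict Q(c=2). Cache: [Y(c=1) I(c=3)]
  7. access Q: MISS, evict Y(c=1). Cache: [Q(c=1) I(c=3)]
  8. access Y: MISS, evict Q(c=1). Cache: [Y(c=1) I(c=3)]
  9. access Q: MISS, evict Y(c=1). Cache: [Q(c=1) I(c=3)]
  10. access Q: HIT, count now 2. Cache: [Q(c=2) I(c=3)]
  11. access Y: MISS, evict Q(c=2). Cache: [Y(c=1) I(c=3)]
  12. access I: HIT, count now 4. Cache: [Y(c=1) I(c=4)]
  13. access I: HIT, count now 5. Cache: [Y(c=1) I(c=5)]
  14. access C: MISS, evict Y(c=1). Cache: [C(c=1) I(c=5)]
  15. access I: HIT, count now 6. Cache: [C(c=1) I(c=6)]
  16. access Y: MISS, evict C(c=1). Cache: [Y(c=1) I(c=6)]
  17. access I: HIT, count now 7. Cache: [Y(c=1) I(c=7)]
  18. access I: HIT, count now 8. Cache: [Y(c=1) I(c=8)]
  19. access I: HIT, count now 9. Cache: [Y(c=1) I(c=9)]
  20. access C: MISS, evict Y(c=1). Cache: [C(c=1) I(c=9)]
  21. access C: HIT, count now 2. Cache: [C(c=2) I(c=9)]
  22. access I: HIT, count now 10. Cache: [C(c=2) I(c=10)]
  23. access Y: MISS, evict C(c=2). Cache: [Y(c=1) I(c=10)]
  24. access I: HIT, count now 11. Cache: [Y(c=1) I(c=11)]
  25. access I: HIT, count now 12. Cache: [Y(c=1) I(c=12)]
  26. access C: MISS, evict Y(c=1). Cache: [C(c=1) I(c=12)]
  27. access Y: MISS, evict C(c=1). Cache: [Y(c=1) I(c=12)]
  28. access P: MISS, evict Y(c=1). Cache: [P(c=1) I(c=12)]
  29. access I: HIT, count now 13. Cache: [P(c=1) I(c=13)]
Total: 15 hits, 14 misses, 12 evictions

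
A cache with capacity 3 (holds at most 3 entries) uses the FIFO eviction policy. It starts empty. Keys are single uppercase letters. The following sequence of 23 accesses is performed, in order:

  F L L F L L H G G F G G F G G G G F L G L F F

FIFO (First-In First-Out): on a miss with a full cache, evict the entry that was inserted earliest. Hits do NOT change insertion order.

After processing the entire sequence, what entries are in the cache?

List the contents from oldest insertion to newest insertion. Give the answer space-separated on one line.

Answer: G F L

Derivation:
FIFO simulation (capacity=3):
  1. access F: MISS. Cache (old->new): [F]
  2. access L: MISS. Cache (old->new): [F L]
  3. access L: HIT. Cache (old->new): [F L]
  4. access F: HIT. Cache (old->new): [F L]
  5. access L: HIT. Cache (old->new): [F L]
  6. access L: HIT. Cache (old->new): [F L]
  7. access H: MISS. Cache (old->new): [F L H]
  8. access G: MISS, evict F. Cache (old->new): [L H G]
  9. access G: HIT. Cache (old->new): [L H G]
  10. access F: MISS, evict L. Cache (old->new): [H G F]
  11. access G: HIT. Cache (old->new): [H G F]
  12. access G: HIT. Cache (old->new): [H G F]
  13. access F: HIT. Cache (old->new): [H G F]
  14. access G: HIT. Cache (old->new): [H G F]
  15. access G: HIT. Cache (old->new): [H G F]
  16. access G: HIT. Cache (old->new): [H G F]
  17. access G: HIT. Cache (old->new): [H G F]
  18. access F: HIT. Cache (old->new): [H G F]
  19. access L: MISS, evict H. Cache (old->new): [G F L]
  20. access G: HIT. Cache (old->new): [G F L]
  21. access L: HIT. Cache (old->new): [G F L]
  22. access F: HIT. Cache (old->new): [G F L]
  23. access F: HIT. Cache (old->new): [G F L]
Total: 17 hits, 6 misses, 3 evictions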